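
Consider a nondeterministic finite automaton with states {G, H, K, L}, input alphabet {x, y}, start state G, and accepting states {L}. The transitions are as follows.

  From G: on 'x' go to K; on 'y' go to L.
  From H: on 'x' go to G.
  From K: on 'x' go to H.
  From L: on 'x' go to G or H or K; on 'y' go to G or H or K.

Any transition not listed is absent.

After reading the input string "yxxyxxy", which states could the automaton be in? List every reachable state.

{L}

Start in {G}.
Read 'y': G→{L}; now {L}.
Read 'x': L→{G, H, K}; now {G, H, K}.
Read 'x': G→{K}, H→{G}, K→{H}; now {G, H, K}.
Read 'y': G→{L}, H→∅, K→∅; now {L}.
Read 'x': L→{G, H, K}; now {G, H, K}.
Read 'x': G→{K}, H→{G}, K→{H}; now {G, H, K}.
Read 'y': G→{L}, H→∅, K→∅; now {L}.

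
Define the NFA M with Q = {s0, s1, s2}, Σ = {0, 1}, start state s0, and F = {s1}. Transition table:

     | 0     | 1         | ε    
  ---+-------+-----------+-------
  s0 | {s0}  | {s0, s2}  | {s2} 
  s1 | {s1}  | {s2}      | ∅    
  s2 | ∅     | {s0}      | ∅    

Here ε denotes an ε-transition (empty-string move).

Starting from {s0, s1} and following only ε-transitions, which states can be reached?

Begin with {s0, s1}.
ε-move s0 → s2; add s2.

{s0, s1, s2}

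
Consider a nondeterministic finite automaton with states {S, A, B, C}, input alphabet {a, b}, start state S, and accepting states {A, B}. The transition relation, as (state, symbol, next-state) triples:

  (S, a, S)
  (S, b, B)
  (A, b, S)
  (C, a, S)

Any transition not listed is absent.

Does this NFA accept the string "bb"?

Start in {S}.
Read 'b': {S} → {B}.
Read 'b': {B} → ∅.
The final set ∅ contains no accepting state.

No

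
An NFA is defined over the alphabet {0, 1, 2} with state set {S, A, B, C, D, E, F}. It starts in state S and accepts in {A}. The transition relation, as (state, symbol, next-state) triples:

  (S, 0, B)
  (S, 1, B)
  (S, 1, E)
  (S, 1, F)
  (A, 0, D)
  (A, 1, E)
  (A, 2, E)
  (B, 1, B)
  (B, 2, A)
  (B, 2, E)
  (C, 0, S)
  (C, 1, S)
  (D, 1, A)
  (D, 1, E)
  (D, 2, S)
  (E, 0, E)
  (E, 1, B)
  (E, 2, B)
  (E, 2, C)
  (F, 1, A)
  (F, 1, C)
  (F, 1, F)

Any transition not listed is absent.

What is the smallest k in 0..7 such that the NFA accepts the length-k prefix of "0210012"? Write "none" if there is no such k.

Start in {S}.
Read '0': {S} → {B}.
Read '2': {B} → {A, E}.
None of the earlier sets intersect F, but {A, E} does.

2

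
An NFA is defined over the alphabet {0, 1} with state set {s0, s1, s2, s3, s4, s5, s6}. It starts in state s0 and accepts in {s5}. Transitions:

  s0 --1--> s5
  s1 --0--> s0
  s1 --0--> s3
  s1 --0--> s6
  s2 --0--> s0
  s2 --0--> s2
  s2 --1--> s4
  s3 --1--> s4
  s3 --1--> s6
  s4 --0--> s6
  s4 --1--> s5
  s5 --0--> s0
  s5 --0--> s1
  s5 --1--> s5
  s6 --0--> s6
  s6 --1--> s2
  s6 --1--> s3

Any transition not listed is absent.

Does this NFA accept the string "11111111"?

Yes

Start in {s0}.
Read '1': {s0} → {s5}.
Read '1': {s5} → {s5}.
Read '1': {s5} → {s5}.
Read '1': {s5} → {s5}.
Read '1': {s5} → {s5}.
Read '1': {s5} → {s5}.
Read '1': {s5} → {s5}.
Read '1': {s5} → {s5}.
The final set {s5} contains the accepting state s5.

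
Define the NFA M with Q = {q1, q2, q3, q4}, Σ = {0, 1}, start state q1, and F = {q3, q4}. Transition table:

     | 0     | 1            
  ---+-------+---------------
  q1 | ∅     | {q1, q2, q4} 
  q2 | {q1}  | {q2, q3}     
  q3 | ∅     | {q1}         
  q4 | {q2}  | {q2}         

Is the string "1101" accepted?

Yes

Start in {q1}.
Read '1': {q1} → {q1, q2, q4}.
Read '1': {q1, q2, q4} → {q1, q2, q3, q4}.
Read '0': {q1, q2, q3, q4} → {q1, q2}.
Read '1': {q1, q2} → {q1, q2, q3, q4}.
The final set {q1, q2, q3, q4} contains the accepting states q3, q4.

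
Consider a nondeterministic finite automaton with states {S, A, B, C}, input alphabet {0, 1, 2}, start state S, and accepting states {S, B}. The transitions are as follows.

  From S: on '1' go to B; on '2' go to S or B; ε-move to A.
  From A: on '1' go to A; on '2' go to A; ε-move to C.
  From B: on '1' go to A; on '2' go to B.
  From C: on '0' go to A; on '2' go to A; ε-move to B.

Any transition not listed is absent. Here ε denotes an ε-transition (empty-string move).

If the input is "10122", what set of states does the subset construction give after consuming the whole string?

Start: ε-closure({S}) = {S, A, B, C}.
Read '1': S→{B}, A→{A}, B→{A}, C→∅; union {A, B}; ε-closure = {A, B, C}.
Read '0': A→∅, B→∅, C→{A}; union {A}; ε-closure = {A, B, C}.
Read '1': A→{A}, B→{A}, C→∅; union {A}; ε-closure = {A, B, C}.
Read '2': A→{A}, B→{B}, C→{A}; union {A, B}; ε-closure = {A, B, C}.
Read '2': A→{A}, B→{B}, C→{A}; union {A, B}; ε-closure = {A, B, C}.

{A, B, C}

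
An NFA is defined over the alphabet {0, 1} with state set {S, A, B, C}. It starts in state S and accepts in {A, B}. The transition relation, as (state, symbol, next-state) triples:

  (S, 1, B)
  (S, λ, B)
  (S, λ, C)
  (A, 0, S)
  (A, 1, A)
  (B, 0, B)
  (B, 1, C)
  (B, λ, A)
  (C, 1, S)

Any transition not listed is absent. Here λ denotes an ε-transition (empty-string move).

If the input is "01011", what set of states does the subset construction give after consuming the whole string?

{S, A, B, C}

Start: ε-closure({S}) = {S, A, B, C}.
Read '0': {S, A, B, C} → {S, A, B, C}.
Read '1': {S, A, B, C} → {S, A, B, C}.
Read '0': {S, A, B, C} → {S, A, B, C}.
Read '1': {S, A, B, C} → {S, A, B, C}.
Read '1': {S, A, B, C} → {S, A, B, C}.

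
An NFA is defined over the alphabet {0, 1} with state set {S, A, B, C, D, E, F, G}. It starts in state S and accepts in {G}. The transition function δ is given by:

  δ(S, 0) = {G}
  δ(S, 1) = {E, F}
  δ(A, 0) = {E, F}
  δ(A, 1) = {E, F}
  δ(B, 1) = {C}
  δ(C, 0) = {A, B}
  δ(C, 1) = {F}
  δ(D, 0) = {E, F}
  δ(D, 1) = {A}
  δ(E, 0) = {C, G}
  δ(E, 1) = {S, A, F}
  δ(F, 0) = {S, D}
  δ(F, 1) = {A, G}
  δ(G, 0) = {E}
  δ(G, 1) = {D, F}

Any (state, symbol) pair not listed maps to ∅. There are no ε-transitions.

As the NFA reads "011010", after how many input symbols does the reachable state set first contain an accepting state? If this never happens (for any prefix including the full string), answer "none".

Start in {S}.
Read '0': {S} → {G}.
None of the earlier sets intersect F, but {G} does.

1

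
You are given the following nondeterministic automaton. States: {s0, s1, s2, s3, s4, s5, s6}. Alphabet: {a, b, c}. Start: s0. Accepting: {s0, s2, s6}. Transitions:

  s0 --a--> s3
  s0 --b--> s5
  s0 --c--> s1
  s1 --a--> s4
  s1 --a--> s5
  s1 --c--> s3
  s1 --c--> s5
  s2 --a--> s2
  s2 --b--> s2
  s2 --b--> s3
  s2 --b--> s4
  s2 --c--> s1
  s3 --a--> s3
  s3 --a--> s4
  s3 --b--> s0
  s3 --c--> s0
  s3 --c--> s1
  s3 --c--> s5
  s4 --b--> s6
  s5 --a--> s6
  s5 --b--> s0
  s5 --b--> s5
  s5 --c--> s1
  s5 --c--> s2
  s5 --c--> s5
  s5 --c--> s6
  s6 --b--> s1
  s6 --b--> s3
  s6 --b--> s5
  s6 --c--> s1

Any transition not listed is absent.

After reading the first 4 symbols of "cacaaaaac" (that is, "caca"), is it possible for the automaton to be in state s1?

No

Start in {s0}.
Read 'c': s0→{s1}; now {s1}.
Read 'a': s1→{s4, s5}; now {s4, s5}.
Read 'c': s4→∅, s5→{s1, s2, s5, s6}; now {s1, s2, s5, s6}.
Read 'a': s1→{s4, s5}, s2→{s2}, s5→{s6}, s6→∅; now {s2, s4, s5, s6}.
State s1 is not in {s2, s4, s5, s6}.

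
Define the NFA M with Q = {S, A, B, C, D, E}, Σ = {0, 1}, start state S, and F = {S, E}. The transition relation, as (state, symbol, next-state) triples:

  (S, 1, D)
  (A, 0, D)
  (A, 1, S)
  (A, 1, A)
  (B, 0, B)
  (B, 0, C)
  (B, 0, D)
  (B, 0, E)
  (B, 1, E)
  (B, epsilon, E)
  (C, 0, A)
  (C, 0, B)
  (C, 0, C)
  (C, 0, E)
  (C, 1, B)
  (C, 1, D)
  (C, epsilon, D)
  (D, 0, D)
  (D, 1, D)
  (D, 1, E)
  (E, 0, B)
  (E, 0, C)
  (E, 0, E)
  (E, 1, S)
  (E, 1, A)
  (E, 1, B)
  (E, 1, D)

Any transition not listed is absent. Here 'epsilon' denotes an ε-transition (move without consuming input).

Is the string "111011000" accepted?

Yes

Start in {S}.
Read '1': S→{D}; now {D}.
Read '1': D→{D, E}; now {D, E}.
Read '1': D→{D, E}, E→{S, A, B, D}; now {S, A, B, D, E}.
Read '0': S→∅, A→{D}, B→{B, C, D, E}, D→{D}, E→{B, C, E}; now {B, C, D, E}.
Read '1': B→{E}, C→{B, D}, D→{D, E}, E→{S, A, B, D}; now {S, A, B, D, E}.
Read '1': S→{D}, A→{S, A}, B→{E}, D→{D, E}, E→{S, A, B, D}; now {S, A, B, D, E}.
Read '0': S→∅, A→{D}, B→{B, C, D, E}, D→{D}, E→{B, C, E}; now {B, C, D, E}.
Read '0': B→{B, C, D, E}, C→{A, B, C, E}, D→{D}, E→{B, C, E}; now {A, B, C, D, E}.
Read '0': A→{D}, B→{B, C, D, E}, C→{A, B, C, E}, D→{D}, E→{B, C, E}; now {A, B, C, D, E}.
The final set {A, B, C, D, E} contains the accepting state E.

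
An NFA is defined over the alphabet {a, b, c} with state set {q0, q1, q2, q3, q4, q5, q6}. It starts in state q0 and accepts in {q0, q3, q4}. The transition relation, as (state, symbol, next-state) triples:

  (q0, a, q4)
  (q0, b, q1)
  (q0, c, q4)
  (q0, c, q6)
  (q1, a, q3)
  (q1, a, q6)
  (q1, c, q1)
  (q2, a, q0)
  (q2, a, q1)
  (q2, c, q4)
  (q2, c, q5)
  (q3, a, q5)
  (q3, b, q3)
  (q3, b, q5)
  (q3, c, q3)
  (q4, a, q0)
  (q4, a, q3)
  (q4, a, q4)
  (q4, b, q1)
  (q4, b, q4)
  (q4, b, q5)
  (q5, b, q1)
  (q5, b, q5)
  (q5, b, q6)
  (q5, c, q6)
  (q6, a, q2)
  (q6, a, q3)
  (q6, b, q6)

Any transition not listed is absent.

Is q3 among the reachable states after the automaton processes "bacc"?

Yes

Start in {q0}.
Read 'b': {q0} → {q1}.
Read 'a': {q1} → {q3, q6}.
Read 'c': {q3, q6} → {q3}.
Read 'c': {q3} → {q3}.
State q3 is in {q3}.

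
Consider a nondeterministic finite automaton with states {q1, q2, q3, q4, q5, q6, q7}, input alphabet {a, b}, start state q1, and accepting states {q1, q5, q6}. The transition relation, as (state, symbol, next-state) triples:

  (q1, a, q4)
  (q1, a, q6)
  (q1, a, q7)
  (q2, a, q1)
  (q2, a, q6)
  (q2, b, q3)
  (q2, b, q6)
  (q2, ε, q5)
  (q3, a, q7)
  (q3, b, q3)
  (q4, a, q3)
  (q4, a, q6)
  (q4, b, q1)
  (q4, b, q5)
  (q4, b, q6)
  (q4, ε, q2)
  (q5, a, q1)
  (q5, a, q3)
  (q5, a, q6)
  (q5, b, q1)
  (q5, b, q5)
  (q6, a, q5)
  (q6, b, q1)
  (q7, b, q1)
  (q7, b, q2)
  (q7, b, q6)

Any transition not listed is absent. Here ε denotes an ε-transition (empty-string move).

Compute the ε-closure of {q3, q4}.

{q2, q3, q4, q5}

Begin with {q3, q4}.
ε-move q4 → q2; add q2.
ε-move q2 → q5; add q5.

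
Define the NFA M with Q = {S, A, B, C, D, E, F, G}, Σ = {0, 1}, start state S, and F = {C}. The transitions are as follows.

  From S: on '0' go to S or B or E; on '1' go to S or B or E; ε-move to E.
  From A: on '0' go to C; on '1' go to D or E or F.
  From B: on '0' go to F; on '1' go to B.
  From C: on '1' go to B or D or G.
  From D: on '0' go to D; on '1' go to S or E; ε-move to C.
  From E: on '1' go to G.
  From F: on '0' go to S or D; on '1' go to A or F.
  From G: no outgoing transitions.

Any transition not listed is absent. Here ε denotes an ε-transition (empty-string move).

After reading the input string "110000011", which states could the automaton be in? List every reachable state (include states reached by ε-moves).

{S, A, B, C, D, E, F, G}

Start: ε-closure({S}) = {S, E}.
Read '1': {S, E} → {S, B, E, G}.
Read '1': {S, B, E, G} → {S, B, E, G}.
Read '0': {S, B, E, G} → {S, B, E, F}.
Read '0': {S, B, E, F} → {S, B, C, D, E, F}.
Read '0': {S, B, C, D, E, F} → {S, B, C, D, E, F}.
Read '0': {S, B, C, D, E, F} → {S, B, C, D, E, F}.
Read '0': {S, B, C, D, E, F} → {S, B, C, D, E, F}.
Read '1': {S, B, C, D, E, F} → {S, A, B, C, D, E, F, G}.
Read '1': {S, A, B, C, D, E, F, G} → {S, A, B, C, D, E, F, G}.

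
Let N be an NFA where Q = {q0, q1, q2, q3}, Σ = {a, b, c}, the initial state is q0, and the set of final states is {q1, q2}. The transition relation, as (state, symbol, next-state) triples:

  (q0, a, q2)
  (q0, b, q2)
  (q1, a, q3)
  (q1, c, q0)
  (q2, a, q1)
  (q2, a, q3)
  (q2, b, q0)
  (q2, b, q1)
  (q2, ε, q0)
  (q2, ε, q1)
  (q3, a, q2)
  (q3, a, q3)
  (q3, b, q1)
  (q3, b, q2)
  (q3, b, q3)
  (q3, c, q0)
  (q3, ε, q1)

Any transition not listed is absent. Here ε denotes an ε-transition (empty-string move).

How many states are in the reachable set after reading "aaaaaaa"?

4

Start in {q0}.
Read 'a': {q0} → {q0, q1, q2}.
Read 'a': {q0, q1, q2} → {q0, q1, q2, q3}.
Read 'a': {q0, q1, q2, q3} → {q0, q1, q2, q3}.
Read 'a': {q0, q1, q2, q3} → {q0, q1, q2, q3}.
Read 'a': {q0, q1, q2, q3} → {q0, q1, q2, q3}.
Read 'a': {q0, q1, q2, q3} → {q0, q1, q2, q3}.
Read 'a': {q0, q1, q2, q3} → {q0, q1, q2, q3}.
That set has 4 states.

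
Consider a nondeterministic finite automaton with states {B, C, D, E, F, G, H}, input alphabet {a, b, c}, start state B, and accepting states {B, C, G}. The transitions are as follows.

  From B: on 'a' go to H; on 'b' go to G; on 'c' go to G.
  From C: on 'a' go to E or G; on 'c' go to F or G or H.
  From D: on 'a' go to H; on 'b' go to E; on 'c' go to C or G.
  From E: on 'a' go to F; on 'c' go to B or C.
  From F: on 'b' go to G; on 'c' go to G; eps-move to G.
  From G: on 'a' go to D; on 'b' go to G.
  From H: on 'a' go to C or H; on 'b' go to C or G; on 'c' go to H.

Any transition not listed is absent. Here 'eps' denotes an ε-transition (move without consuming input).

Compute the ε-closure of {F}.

{F, G}

Begin with {F}.
ε-move F → G; add G.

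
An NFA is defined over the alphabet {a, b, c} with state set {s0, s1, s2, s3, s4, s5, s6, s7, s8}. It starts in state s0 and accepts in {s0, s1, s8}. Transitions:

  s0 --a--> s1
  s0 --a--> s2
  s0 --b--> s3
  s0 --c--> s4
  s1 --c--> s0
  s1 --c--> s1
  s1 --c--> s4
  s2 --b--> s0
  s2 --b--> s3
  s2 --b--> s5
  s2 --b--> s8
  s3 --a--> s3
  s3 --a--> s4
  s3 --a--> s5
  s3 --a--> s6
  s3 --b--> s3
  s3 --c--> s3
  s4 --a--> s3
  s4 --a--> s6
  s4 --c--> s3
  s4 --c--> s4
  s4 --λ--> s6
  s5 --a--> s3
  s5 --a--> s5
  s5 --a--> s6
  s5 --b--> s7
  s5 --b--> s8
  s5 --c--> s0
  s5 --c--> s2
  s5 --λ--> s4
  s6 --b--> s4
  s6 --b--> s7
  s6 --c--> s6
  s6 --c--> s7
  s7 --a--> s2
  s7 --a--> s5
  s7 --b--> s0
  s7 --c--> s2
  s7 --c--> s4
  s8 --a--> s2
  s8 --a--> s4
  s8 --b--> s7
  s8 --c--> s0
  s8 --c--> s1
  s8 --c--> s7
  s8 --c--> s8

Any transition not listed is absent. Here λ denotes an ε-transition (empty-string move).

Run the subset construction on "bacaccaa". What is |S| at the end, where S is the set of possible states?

Start in {s0}.
Read 'b': s0→{s3}; now {s3}.
Read 'a': s3→{s3, s4, s5, s6}; now {s3, s4, s5, s6}.
Read 'c': s3→{s3}, s4→{s3, s4}, s5→{s0, s2}, s6→{s6, s7}; now {s0, s2, s3, s4, s6, s7}.
Read 'a': s0→{s1, s2}, s2→∅, s3→{s3, s4, s5, s6}, s4→{s3, s6}, s6→∅, s7→{s2, s5}; now {s1, s2, s3, s4, s5, s6}.
Read 'c': s1→{s0, s1, s4}, s2→∅, s3→{s3}, s4→{s3, s4}, s5→{s0, s2}, s6→{s6, s7}; now {s0, s1, s2, s3, s4, s6, s7}.
Read 'c': s0→{s4}, s1→{s0, s1, s4}, s2→∅, s3→{s3}, s4→{s3, s4}, s6→{s6, s7}, s7→{s2, s4}; now {s0, s1, s2, s3, s4, s6, s7}.
Read 'a': s0→{s1, s2}, s1→∅, s2→∅, s3→{s3, s4, s5, s6}, s4→{s3, s6}, s6→∅, s7→{s2, s5}; now {s1, s2, s3, s4, s5, s6}.
Read 'a': s1→∅, s2→∅, s3→{s3, s4, s5, s6}, s4→{s3, s6}, s5→{s3, s5, s6}, s6→∅; now {s3, s4, s5, s6}.
That set has 4 states.

4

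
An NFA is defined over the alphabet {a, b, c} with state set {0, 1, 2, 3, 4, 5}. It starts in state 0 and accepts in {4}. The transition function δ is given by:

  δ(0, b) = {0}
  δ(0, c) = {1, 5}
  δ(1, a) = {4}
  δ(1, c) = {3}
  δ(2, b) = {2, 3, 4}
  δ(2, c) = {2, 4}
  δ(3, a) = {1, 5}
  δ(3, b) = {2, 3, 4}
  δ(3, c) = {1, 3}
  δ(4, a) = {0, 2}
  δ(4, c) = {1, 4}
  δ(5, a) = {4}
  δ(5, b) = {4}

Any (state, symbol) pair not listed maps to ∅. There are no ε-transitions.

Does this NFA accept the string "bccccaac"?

Yes

Start in {0}.
Read 'b': 0→{0}; now {0}.
Read 'c': 0→{1, 5}; now {1, 5}.
Read 'c': 1→{3}, 5→∅; now {3}.
Read 'c': 3→{1, 3}; now {1, 3}.
Read 'c': 1→{3}, 3→{1, 3}; now {1, 3}.
Read 'a': 1→{4}, 3→{1, 5}; now {1, 4, 5}.
Read 'a': 1→{4}, 4→{0, 2}, 5→{4}; now {0, 2, 4}.
Read 'c': 0→{1, 5}, 2→{2, 4}, 4→{1, 4}; now {1, 2, 4, 5}.
The final set {1, 2, 4, 5} contains the accepting state 4.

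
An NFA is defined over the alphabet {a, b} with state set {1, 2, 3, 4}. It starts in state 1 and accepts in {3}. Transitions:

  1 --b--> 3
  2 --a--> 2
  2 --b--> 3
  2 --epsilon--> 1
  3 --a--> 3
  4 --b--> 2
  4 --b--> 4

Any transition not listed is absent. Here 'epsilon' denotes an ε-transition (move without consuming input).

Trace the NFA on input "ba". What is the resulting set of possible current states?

Start in {1}.
Read 'b': 1→{3}; now {3}.
Read 'a': 3→{3}; now {3}.

{3}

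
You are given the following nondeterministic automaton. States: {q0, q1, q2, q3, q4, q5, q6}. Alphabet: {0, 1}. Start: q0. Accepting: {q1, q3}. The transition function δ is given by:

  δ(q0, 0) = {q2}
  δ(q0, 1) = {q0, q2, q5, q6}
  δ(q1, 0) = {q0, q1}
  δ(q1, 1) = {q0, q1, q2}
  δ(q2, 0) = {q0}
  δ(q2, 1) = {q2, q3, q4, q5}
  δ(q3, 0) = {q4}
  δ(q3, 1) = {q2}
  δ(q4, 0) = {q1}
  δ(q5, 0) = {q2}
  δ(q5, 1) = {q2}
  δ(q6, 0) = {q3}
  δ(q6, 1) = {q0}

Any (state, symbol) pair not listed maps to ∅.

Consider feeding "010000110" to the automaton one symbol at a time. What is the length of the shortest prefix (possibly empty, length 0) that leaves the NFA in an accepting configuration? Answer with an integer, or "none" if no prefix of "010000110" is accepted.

2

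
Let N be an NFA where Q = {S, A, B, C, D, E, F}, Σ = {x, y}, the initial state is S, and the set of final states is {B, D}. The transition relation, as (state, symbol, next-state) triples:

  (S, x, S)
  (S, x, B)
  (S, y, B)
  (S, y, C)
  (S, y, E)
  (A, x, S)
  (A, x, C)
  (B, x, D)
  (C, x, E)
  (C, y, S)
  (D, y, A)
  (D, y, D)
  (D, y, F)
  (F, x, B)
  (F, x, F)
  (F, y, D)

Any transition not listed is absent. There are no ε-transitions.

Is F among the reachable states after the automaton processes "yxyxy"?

Start in {S}.
Read 'y': S→{B, C, E}; now {B, C, E}.
Read 'x': B→{D}, C→{E}, E→∅; now {D, E}.
Read 'y': D→{A, D, F}, E→∅; now {A, D, F}.
Read 'x': A→{S, C}, D→∅, F→{B, F}; now {S, B, C, F}.
Read 'y': S→{B, C, E}, B→∅, C→{S}, F→{D}; now {S, B, C, D, E}.
State F is not in {S, B, C, D, E}.

No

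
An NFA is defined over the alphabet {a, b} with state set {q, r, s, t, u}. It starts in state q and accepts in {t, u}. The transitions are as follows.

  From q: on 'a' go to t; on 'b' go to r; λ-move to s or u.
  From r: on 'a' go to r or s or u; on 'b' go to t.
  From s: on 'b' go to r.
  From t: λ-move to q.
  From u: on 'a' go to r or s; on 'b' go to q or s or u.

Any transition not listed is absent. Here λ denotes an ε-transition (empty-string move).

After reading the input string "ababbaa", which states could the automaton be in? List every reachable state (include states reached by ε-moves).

{q, r, s, t, u}

Start: ε-closure({q}) = {q, s, u}.
Read 'a': q→{t}, s→∅, u→{r, s}; union {r, s, t}; ε-closure = {q, r, s, t, u}.
Read 'b': q→{r}, r→{t}, s→{r}, t→∅, u→{q, s, u}; now {q, r, s, t, u}.
Read 'a': q→{t}, r→{r, s, u}, s→∅, t→∅, u→{r, s}; union {r, s, t, u}; ε-closure = {q, r, s, t, u}.
Read 'b': q→{r}, r→{t}, s→{r}, t→∅, u→{q, s, u}; now {q, r, s, t, u}.
Read 'b': q→{r}, r→{t}, s→{r}, t→∅, u→{q, s, u}; now {q, r, s, t, u}.
Read 'a': q→{t}, r→{r, s, u}, s→∅, t→∅, u→{r, s}; union {r, s, t, u}; ε-closure = {q, r, s, t, u}.
Read 'a': q→{t}, r→{r, s, u}, s→∅, t→∅, u→{r, s}; union {r, s, t, u}; ε-closure = {q, r, s, t, u}.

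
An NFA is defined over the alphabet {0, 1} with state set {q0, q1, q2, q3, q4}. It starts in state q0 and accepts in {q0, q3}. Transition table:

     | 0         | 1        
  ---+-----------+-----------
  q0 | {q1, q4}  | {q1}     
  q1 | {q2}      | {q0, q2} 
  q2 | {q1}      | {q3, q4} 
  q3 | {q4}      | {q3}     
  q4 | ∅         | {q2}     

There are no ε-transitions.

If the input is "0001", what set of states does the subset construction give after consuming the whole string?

{q0, q2}

Start in {q0}.
Read '0': q0→{q1, q4}; now {q1, q4}.
Read '0': q1→{q2}, q4→∅; now {q2}.
Read '0': q2→{q1}; now {q1}.
Read '1': q1→{q0, q2}; now {q0, q2}.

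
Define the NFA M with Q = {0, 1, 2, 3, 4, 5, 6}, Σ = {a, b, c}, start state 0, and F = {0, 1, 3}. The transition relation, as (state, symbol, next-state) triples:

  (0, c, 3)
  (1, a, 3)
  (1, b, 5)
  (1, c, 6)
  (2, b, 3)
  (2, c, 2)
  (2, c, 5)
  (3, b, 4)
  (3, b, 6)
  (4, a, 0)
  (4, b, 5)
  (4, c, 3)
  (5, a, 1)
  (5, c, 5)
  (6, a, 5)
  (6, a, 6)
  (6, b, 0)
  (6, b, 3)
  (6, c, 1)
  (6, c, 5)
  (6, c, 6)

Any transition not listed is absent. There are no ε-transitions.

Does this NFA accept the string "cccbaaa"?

Start in {0}.
Read 'c': {0} → {3}.
Read 'c': {3} → ∅.
The set is empty and remains empty for the remaining 5 symbols.
The final set ∅ contains no accepting state.

No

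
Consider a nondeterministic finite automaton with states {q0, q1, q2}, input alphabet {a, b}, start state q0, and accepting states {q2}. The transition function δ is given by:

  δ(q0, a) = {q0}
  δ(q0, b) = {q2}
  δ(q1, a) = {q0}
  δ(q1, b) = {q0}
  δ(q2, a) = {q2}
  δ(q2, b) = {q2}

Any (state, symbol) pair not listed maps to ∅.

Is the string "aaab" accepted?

Start in {q0}.
Read 'a': {q0} → {q0}.
Read 'a': {q0} → {q0}.
Read 'a': {q0} → {q0}.
Read 'b': {q0} → {q2}.
The final set {q2} contains the accepting state q2.

Yes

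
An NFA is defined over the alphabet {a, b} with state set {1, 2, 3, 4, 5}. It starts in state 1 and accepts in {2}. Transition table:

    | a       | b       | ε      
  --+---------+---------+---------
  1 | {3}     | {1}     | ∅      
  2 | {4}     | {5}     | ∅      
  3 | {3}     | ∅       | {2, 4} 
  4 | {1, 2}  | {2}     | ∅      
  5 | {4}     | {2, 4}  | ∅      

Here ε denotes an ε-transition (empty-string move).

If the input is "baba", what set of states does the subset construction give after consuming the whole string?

{4}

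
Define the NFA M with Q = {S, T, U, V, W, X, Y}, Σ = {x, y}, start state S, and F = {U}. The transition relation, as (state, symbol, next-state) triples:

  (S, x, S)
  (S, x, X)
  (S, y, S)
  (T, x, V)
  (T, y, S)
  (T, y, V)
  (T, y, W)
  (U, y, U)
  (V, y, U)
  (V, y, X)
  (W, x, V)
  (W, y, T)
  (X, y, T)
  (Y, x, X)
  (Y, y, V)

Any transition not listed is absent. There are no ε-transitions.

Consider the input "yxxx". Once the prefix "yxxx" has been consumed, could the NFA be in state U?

No

Start in {S}.
Read 'y': {S} → {S}.
Read 'x': {S} → {S, X}.
Read 'x': {S, X} → {S, X}.
Read 'x': {S, X} → {S, X}.
State U is not in {S, X}.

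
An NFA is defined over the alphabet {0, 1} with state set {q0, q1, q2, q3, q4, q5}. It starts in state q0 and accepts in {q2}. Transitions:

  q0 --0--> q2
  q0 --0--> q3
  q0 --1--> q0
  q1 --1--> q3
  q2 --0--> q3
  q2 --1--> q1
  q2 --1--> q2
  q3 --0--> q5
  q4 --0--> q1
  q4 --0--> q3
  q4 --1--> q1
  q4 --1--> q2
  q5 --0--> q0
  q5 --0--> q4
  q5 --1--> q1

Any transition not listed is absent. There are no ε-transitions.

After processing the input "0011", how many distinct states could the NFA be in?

1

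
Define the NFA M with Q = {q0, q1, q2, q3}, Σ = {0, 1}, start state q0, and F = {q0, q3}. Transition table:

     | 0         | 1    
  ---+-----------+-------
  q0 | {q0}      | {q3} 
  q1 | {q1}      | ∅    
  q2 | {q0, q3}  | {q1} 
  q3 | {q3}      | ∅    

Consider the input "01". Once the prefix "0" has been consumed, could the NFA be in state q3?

No

Start in {q0}.
Read '0': q0→{q0}; now {q0}.
State q3 is not in {q0}.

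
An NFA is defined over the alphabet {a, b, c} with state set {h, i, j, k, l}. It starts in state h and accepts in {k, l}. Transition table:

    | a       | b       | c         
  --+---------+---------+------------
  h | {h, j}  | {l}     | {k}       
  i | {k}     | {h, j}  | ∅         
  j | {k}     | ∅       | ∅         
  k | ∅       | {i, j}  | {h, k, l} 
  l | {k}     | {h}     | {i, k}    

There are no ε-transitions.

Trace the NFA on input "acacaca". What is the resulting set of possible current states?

∅

Start in {h}.
Read 'a': {h} → {h, j}.
Read 'c': {h, j} → {k}.
Read 'a': {k} → ∅.
The set is empty and remains empty for the remaining 4 symbols.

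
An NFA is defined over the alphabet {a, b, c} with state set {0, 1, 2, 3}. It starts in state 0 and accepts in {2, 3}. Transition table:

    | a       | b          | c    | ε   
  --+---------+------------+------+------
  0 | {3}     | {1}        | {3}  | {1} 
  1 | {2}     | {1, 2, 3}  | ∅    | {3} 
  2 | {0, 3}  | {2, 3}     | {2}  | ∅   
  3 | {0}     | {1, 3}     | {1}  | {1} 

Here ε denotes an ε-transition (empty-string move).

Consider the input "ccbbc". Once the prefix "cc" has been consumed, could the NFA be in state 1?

Start: ε-closure({0}) = {0, 1, 3}.
Read 'c': 0→{3}, 1→∅, 3→{1}; now {1, 3}.
Read 'c': 1→∅, 3→{1}; union {1}; ε-closure = {1, 3}.
State 1 is in {1, 3}.

Yes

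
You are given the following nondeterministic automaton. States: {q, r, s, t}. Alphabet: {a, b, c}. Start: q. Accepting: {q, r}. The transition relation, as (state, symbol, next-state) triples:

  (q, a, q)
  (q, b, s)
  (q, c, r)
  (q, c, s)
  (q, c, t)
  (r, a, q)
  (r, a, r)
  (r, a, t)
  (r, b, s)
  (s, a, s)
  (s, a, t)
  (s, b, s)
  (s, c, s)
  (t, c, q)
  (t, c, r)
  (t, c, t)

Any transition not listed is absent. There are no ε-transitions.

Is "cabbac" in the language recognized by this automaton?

Start in {q}.
Read 'c': {q} → {r, s, t}.
Read 'a': {r, s, t} → {q, r, s, t}.
Read 'b': {q, r, s, t} → {s}.
Read 'b': {s} → {s}.
Read 'a': {s} → {s, t}.
Read 'c': {s, t} → {q, r, s, t}.
The final set {q, r, s, t} contains the accepting states q, r.

Yes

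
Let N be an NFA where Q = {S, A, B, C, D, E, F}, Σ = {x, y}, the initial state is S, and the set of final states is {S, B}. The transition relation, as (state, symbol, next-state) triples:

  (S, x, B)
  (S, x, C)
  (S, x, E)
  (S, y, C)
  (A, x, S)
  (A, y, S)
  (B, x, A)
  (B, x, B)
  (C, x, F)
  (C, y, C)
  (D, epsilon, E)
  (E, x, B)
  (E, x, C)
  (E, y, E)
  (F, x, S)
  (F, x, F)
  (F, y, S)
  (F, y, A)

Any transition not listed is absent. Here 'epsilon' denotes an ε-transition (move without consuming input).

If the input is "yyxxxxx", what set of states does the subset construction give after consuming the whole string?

Start in {S}.
Read 'y': S→{C}; now {C}.
Read 'y': C→{C}; now {C}.
Read 'x': C→{F}; now {F}.
Read 'x': F→{S, F}; now {S, F}.
Read 'x': S→{B, C, E}, F→{S, F}; now {S, B, C, E, F}.
Read 'x': S→{B, C, E}, B→{A, B}, C→{F}, E→{B, C}, F→{S, F}; now {S, A, B, C, E, F}.
Read 'x': S→{B, C, E}, A→{S}, B→{A, B}, C→{F}, E→{B, C}, F→{S, F}; now {S, A, B, C, E, F}.

{S, A, B, C, E, F}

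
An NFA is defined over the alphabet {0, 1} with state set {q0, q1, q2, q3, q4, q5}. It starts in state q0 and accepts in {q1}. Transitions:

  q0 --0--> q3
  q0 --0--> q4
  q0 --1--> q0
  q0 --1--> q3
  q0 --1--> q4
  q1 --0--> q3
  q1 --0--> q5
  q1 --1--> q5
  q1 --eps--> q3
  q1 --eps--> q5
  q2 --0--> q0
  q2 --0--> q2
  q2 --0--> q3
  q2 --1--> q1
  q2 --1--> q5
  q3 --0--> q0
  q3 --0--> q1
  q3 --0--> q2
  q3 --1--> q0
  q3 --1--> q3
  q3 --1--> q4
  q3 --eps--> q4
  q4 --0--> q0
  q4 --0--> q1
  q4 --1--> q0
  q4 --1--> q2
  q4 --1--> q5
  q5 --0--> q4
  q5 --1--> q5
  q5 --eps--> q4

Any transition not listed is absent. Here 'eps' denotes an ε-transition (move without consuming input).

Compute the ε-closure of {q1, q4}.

Begin with {q1, q4}.
ε-move q1 → q3; add q3.
ε-move q1 → q5; add q5.

{q1, q3, q4, q5}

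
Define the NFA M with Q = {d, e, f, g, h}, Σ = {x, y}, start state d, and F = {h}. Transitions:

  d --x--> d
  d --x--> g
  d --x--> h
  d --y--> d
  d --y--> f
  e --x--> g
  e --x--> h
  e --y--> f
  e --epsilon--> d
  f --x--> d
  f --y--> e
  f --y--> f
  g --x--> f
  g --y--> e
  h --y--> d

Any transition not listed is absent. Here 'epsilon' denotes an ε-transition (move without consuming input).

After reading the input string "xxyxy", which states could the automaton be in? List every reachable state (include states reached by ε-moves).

{d, e, f}

Start in {d}.
Read 'x': d→{d, g, h}; now {d, g, h}.
Read 'x': d→{d, g, h}, g→{f}, h→∅; now {d, f, g, h}.
Read 'y': d→{d, f}, f→{e, f}, g→{e}, h→{d}; now {d, e, f}.
Read 'x': d→{d, g, h}, e→{g, h}, f→{d}; now {d, g, h}.
Read 'y': d→{d, f}, g→{e}, h→{d}; now {d, e, f}.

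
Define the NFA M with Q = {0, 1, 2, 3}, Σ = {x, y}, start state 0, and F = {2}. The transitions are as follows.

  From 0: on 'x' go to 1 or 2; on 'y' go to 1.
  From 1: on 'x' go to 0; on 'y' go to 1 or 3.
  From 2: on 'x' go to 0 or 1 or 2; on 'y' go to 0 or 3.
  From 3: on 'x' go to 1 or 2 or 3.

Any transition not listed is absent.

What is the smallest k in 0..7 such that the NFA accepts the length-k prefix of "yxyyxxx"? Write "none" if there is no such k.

5

Start in {0}.
Read 'y': 0→{1}; now {1}.
Read 'x': 1→{0}; now {0}.
Read 'y': 0→{1}; now {1}.
Read 'y': 1→{1, 3}; now {1, 3}.
Read 'x': 1→{0}, 3→{1, 2, 3}; now {0, 1, 2, 3}.
None of the earlier sets intersect F, but {0, 1, 2, 3} does.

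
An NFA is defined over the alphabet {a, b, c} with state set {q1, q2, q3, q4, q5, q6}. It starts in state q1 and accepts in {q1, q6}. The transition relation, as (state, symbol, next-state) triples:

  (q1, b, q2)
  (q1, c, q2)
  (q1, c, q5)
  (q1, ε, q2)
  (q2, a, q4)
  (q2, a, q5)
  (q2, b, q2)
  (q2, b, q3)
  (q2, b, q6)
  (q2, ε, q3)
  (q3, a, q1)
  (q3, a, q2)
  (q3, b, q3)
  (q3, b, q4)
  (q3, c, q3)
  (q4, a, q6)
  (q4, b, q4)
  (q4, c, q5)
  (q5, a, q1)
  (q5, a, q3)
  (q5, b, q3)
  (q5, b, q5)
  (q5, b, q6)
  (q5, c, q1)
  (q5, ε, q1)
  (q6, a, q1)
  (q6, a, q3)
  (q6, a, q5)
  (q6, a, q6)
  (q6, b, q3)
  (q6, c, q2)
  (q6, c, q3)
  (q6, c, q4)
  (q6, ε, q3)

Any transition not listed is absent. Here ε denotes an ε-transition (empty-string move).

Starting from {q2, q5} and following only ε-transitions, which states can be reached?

{q1, q2, q3, q5}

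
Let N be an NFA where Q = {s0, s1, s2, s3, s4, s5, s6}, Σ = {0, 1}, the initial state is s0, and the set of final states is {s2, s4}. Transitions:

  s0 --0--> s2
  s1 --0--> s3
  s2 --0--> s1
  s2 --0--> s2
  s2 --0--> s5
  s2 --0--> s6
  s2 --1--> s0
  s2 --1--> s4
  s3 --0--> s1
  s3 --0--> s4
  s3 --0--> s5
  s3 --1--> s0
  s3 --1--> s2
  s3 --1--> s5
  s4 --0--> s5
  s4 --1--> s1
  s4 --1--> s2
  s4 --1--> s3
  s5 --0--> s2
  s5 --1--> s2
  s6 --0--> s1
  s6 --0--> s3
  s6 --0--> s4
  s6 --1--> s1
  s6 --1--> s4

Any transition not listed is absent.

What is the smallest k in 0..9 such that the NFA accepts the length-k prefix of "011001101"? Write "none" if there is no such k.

Start in {s0}.
Read '0': s0→{s2}; now {s2}.
None of the earlier sets intersect F, but {s2} does.

1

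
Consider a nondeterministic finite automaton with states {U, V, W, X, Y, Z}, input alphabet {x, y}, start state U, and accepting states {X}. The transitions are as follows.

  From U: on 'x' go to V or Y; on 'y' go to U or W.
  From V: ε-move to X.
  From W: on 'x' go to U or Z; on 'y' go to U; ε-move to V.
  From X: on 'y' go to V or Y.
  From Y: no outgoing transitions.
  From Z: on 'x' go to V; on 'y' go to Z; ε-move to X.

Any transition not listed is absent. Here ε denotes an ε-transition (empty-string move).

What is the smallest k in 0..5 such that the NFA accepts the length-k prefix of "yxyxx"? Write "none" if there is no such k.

1

Start in {U}.
Read 'y': {U} → {U, V, W, X}.
None of the earlier sets intersect F, but {U, V, W, X} does.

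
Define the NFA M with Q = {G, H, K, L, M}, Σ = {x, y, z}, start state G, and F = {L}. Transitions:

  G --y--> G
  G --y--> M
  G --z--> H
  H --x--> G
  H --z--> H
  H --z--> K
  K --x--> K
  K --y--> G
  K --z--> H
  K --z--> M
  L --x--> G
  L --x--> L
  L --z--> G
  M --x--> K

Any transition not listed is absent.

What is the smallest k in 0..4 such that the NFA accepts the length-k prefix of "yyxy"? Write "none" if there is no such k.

none

Start in {G}.
Read 'y': {G} → {G, M}.
Read 'y': {G, M} → {G, M}.
Read 'x': {G, M} → {K}.
Read 'y': {K} → {G}.
No reachable set along the way intersects F.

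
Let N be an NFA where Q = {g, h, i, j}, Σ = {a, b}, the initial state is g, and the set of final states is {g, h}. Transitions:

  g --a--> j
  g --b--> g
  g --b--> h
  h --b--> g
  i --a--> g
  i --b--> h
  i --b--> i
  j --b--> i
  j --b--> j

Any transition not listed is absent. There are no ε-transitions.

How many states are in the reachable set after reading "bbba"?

1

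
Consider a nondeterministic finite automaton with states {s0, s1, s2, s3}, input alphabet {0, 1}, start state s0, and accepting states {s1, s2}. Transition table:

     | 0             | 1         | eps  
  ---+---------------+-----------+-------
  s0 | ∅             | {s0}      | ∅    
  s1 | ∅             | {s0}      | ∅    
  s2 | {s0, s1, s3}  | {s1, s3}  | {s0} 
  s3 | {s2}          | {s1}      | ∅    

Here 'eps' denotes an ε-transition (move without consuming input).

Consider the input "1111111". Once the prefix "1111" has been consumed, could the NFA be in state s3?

No

Start in {s0}.
Read '1': {s0} → {s0}.
Read '1': {s0} → {s0}.
Read '1': {s0} → {s0}.
Read '1': {s0} → {s0}.
State s3 is not in {s0}.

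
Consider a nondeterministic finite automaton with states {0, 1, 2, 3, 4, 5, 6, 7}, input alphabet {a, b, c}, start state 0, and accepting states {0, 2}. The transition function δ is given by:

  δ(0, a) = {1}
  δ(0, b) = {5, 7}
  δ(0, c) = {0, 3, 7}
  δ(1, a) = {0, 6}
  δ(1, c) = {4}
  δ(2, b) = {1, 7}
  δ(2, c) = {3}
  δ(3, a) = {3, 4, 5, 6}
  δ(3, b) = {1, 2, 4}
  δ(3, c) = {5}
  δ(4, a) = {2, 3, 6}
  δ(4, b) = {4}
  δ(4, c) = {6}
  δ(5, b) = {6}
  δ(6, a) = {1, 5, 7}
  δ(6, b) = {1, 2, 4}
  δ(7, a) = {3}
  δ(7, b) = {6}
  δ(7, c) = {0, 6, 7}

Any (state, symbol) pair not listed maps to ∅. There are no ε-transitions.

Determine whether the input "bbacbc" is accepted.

Start in {0}.
Read 'b': {0} → {5, 7}.
Read 'b': {5, 7} → {6}.
Read 'a': {6} → {1, 5, 7}.
Read 'c': {1, 5, 7} → {0, 4, 6, 7}.
Read 'b': {0, 4, 6, 7} → {1, 2, 4, 5, 6, 7}.
Read 'c': {1, 2, 4, 5, 6, 7} → {0, 3, 4, 6, 7}.
The final set {0, 3, 4, 6, 7} contains the accepting state 0.

Yes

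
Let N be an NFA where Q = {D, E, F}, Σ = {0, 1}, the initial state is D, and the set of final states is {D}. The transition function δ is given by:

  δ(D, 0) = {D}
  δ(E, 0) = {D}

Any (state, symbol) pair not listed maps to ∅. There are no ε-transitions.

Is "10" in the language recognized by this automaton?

No

Start in {D}.
Read '1': D→∅; now ∅.
The set is empty and remains empty for the remaining 1 symbol.
The final set ∅ contains no accepting state.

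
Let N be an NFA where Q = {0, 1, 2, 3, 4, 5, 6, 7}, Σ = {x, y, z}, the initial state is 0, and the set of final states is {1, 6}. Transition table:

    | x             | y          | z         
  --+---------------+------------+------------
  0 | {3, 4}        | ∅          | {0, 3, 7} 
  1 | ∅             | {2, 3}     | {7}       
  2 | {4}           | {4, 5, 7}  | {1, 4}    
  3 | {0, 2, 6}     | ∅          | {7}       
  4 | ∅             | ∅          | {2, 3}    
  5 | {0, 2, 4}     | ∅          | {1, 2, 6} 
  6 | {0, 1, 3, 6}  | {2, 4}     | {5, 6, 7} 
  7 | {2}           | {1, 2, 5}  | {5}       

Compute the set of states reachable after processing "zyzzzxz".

{0, 1, 2, 3, 4, 5, 6, 7}

Start in {0}.
Read 'z': {0} → {0, 3, 7}.
Read 'y': {0, 3, 7} → {1, 2, 5}.
Read 'z': {1, 2, 5} → {1, 2, 4, 6, 7}.
Read 'z': {1, 2, 4, 6, 7} → {1, 2, 3, 4, 5, 6, 7}.
Read 'z': {1, 2, 3, 4, 5, 6, 7} → {1, 2, 3, 4, 5, 6, 7}.
Read 'x': {1, 2, 3, 4, 5, 6, 7} → {0, 1, 2, 3, 4, 6}.
Read 'z': {0, 1, 2, 3, 4, 6} → {0, 1, 2, 3, 4, 5, 6, 7}.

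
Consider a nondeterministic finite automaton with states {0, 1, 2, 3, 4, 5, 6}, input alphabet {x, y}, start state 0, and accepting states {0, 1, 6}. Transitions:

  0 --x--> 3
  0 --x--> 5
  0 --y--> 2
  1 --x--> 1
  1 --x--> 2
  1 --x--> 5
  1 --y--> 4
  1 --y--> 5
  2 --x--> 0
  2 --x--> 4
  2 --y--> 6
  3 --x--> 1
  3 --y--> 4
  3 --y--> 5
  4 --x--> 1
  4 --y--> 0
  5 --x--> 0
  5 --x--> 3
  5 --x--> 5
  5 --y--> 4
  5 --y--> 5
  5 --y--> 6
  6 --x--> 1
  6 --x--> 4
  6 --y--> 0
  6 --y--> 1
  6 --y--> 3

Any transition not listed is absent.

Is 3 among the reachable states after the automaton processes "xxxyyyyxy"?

No

Start in {0}.
Read 'x': 0→{3, 5}; now {3, 5}.
Read 'x': 3→{1}, 5→{0, 3, 5}; now {0, 1, 3, 5}.
Read 'x': 0→{3, 5}, 1→{1, 2, 5}, 3→{1}, 5→{0, 3, 5}; now {0, 1, 2, 3, 5}.
Read 'y': 0→{2}, 1→{4, 5}, 2→{6}, 3→{4, 5}, 5→{4, 5, 6}; now {2, 4, 5, 6}.
Read 'y': 2→{6}, 4→{0}, 5→{4, 5, 6}, 6→{0, 1, 3}; now {0, 1, 3, 4, 5, 6}.
Read 'y': 0→{2}, 1→{4, 5}, 3→{4, 5}, 4→{0}, 5→{4, 5, 6}, 6→{0, 1, 3}; now {0, 1, 2, 3, 4, 5, 6}.
Read 'y': 0→{2}, 1→{4, 5}, 2→{6}, 3→{4, 5}, 4→{0}, 5→{4, 5, 6}, 6→{0, 1, 3}; now {0, 1, 2, 3, 4, 5, 6}.
Read 'x': 0→{3, 5}, 1→{1, 2, 5}, 2→{0, 4}, 3→{1}, 4→{1}, 5→{0, 3, 5}, 6→{1, 4}; now {0, 1, 2, 3, 4, 5}.
Read 'y': 0→{2}, 1→{4, 5}, 2→{6}, 3→{4, 5}, 4→{0}, 5→{4, 5, 6}; now {0, 2, 4, 5, 6}.
State 3 is not in {0, 2, 4, 5, 6}.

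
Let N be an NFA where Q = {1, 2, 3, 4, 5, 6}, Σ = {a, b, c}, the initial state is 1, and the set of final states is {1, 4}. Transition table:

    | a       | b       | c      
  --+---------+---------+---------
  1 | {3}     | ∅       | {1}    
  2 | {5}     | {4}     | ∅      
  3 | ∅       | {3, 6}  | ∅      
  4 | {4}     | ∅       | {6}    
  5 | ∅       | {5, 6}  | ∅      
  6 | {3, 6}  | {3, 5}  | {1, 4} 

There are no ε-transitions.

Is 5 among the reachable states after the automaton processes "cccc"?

No

Start in {1}.
Read 'c': 1→{1}; now {1}.
Read 'c': 1→{1}; now {1}.
Read 'c': 1→{1}; now {1}.
Read 'c': 1→{1}; now {1}.
State 5 is not in {1}.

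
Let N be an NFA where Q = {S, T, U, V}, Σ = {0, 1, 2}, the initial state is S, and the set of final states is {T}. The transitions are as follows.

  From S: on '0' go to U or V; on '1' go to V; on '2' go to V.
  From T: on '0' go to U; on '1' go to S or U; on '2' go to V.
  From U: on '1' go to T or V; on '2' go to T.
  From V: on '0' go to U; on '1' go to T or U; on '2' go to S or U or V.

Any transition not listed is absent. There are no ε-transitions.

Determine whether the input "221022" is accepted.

No

Start in {S}.
Read '2': {S} → {V}.
Read '2': {V} → {S, U, V}.
Read '1': {S, U, V} → {T, U, V}.
Read '0': {T, U, V} → {U}.
Read '2': {U} → {T}.
Read '2': {T} → {V}.
The final set {V} contains no accepting state.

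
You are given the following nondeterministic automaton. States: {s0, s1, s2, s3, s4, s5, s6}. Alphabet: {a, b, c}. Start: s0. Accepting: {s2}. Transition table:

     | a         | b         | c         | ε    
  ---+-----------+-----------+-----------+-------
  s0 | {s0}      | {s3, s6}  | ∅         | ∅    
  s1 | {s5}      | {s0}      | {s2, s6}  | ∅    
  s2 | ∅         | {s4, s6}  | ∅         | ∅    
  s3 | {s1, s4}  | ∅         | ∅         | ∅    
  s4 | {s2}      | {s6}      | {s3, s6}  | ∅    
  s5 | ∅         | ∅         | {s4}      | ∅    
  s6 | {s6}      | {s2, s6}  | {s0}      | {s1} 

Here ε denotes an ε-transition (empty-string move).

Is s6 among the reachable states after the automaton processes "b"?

Yes

Start in {s0}.
Read 'b': s0→{s3, s6}; union {s3, s6}; ε-closure = {s1, s3, s6}.
State s6 is in {s1, s3, s6}.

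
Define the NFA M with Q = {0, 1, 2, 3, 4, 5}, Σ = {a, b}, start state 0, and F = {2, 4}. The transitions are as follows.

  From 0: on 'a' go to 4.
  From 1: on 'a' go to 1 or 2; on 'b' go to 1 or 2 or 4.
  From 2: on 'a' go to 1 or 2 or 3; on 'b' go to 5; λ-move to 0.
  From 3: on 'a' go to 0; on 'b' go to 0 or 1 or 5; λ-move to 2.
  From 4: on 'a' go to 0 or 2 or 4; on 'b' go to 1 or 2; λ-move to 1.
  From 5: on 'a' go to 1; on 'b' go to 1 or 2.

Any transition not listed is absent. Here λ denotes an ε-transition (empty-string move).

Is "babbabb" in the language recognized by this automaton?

No

Start in {0}.
Read 'b': 0→∅; now ∅.
The set is empty and remains empty for the remaining 6 symbols.
The final set ∅ contains no accepting state.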